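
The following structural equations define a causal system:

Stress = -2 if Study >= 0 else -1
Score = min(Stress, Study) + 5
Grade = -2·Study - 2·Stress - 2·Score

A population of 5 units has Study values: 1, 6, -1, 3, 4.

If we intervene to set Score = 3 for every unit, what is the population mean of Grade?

The intervention sets Score=3 in all 5 units regardless of Study. Recomputing Grade per unit gives -4, -14, -2, -8, -10; average -7.6.

-7.6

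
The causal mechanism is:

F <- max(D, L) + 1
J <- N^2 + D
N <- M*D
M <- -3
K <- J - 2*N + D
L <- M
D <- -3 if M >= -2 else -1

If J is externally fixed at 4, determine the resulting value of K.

Intervening sets J = 4 and removes its equation (J <- N^2 + D).
D = -3 if M >= -2 else -1  [with M=-3]  = -1
N = M*D  [with M=-3, D=-1]  = 3
K = J - 2*N + D  [with J=4, N=3, D=-1]  = -3

-3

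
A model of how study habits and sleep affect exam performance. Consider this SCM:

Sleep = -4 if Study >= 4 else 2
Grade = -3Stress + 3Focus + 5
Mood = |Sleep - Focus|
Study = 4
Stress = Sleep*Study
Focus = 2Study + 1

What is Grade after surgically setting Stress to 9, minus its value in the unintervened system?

-75

The intervention breaks the incoming arrows to Stress: Stress = Sleep*Study no longer applies, and Stress = 9.
Focus = 2Study + 1  [with Study=4]  = 9
Grade = -3Stress + 3Focus + 5  [with Stress=9, Focus=9]  = 5
Without intervention: Sleep = -4 if Study >= 4 else 2  [with Study=4]  = -4; Stress = Sleep*Study  [with Sleep=-4, Study=4]  = -16; Focus = 2Study + 1  [with Study=4]  = 9; Grade = -3Stress + 3Focus + 5  [with Stress=-16, Focus=9]  = 80.
Change = 5 − 80 = -75.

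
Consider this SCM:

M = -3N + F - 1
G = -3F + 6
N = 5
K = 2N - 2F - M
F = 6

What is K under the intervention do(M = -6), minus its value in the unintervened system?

Intervening sets M = -6 and removes its equation (M = -3N + F - 1).
K = 2N - 2F - M  [with N=5, F=6, M=-6]  = 4
Without intervention: M = -3N + F - 1  [with N=5, F=6]  = -10; K = 2N - 2F - M  [with N=5, F=6, M=-10]  = 8.
Change = 4 − 8 = -4.

-4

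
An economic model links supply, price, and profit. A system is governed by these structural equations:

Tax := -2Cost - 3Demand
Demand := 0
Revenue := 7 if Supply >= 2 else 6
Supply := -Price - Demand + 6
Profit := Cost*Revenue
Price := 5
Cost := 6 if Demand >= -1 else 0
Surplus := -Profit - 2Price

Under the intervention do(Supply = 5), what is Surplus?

The intervention breaks the incoming arrows to Supply: Supply := -Price - Demand + 6 no longer applies, and Supply = 5.
Cost = 6 if Demand >= -1 else 0  [with Demand=0]  = 6
Revenue = 7 if Supply >= 2 else 6  [with Supply=5]  = 7
Profit = Cost*Revenue  [with Cost=6, Revenue=7]  = 42
Surplus = -Profit - 2Price  [with Profit=42, Price=5]  = -52

-52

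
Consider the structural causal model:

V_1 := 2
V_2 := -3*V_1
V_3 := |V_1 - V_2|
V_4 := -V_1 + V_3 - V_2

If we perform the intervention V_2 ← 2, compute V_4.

Under do(V_2=2), the mechanism V_2 := -3*V_1 is discarded; V_2 is fixed at 2.
V_3 = |V_1 - V_2|  [with V_1=2, V_2=2]  = 0
V_4 = -V_1 + V_3 - V_2  [with V_1=2, V_3=0, V_2=2]  = -4

-4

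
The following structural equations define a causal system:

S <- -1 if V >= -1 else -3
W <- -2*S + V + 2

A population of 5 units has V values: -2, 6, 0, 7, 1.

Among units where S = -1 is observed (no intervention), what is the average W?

Conditioning on S=-1 selects the 4 unit(s) with V ∈ {6, 0, 7, 1}. Their W values: 10, 4, 11, 5. Mean = 7.5.

7.5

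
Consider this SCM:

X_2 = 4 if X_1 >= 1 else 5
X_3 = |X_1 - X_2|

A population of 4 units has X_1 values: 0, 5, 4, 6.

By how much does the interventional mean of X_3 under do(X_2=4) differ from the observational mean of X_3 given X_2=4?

do(X_2=4) breaks X_2's dependence on X_1. With X_2=4 fixed, X_3 across the units is 4, 1, 0, 2, mean 1.75.
Observing X_2=4 restricts to units where X_2's equation naturally yields 4: X_1 ∈ {5, 4, 6}. In that subpopulation X_3 = 1, 0, 2, mean 1.
Difference = 1.75 − 1 = 0.75.

0.75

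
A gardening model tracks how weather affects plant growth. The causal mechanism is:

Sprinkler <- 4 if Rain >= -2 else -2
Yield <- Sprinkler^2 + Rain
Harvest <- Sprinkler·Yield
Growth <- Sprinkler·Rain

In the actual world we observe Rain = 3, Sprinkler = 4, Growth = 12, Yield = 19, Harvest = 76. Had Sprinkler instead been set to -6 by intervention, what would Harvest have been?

do(Sprinkler=-6) replaces the equation Sprinkler <- 4 if Rain >= -2 else -2 with the constant Sprinkler = -6.
Yield = Sprinkler^2 + Rain  [with Sprinkler=-6, Rain=3]  = 39
Harvest = Sprinkler·Yield  [with Sprinkler=-6, Yield=39]  = -234

-234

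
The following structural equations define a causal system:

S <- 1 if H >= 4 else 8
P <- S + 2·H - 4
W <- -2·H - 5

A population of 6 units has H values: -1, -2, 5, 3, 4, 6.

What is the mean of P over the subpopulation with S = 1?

7

Observing S=1 restricts to units where S's equation naturally yields 1: H ∈ {5, 4, 6}. In that subpopulation P = 7, 5, 9, mean 7.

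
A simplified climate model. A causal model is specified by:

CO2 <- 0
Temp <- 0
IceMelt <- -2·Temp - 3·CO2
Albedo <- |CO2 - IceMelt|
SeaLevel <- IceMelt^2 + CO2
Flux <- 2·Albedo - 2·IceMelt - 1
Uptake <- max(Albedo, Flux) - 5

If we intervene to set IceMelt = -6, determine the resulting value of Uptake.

The intervention breaks the incoming arrows to IceMelt: IceMelt <- -2·Temp - 3·CO2 no longer applies, and IceMelt = -6.
Albedo = |CO2 - IceMelt|  [with CO2=0, IceMelt=-6]  = 6
Flux = 2·Albedo - 2·IceMelt - 1  [with Albedo=6, IceMelt=-6]  = 23
Uptake = max(Albedo, Flux) - 5  [with Albedo=6, Flux=23]  = 18

18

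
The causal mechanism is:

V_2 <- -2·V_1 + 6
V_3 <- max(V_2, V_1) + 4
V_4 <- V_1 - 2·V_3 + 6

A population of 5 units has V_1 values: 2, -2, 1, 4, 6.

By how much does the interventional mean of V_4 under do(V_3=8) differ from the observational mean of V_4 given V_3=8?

Every unit gets V_3=8 under the intervention. V_4 values become -8, -12, -9, -6, -4; E[V_4|do(V_3=8)] = -7.8.
Conditioning on V_3=8 selects the 2 unit(s) with V_1 ∈ {1, 4}. Their V_4 values: -9, -6. Mean = -7.5.
Difference = -7.8 − (-7.5) = -0.3.

-0.3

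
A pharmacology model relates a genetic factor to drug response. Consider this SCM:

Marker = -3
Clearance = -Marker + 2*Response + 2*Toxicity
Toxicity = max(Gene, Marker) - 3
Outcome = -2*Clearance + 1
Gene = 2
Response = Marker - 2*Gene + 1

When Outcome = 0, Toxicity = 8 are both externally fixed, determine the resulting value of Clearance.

7

Setting Outcome = 0, Toxicity = 8 by intervention discards those variables' equations.
Response = Marker - 2*Gene + 1  [with Marker=-3, Gene=2]  = -6
Clearance = -Marker + 2*Response + 2*Toxicity  [with Marker=-3, Response=-6, Toxicity=8]  = 7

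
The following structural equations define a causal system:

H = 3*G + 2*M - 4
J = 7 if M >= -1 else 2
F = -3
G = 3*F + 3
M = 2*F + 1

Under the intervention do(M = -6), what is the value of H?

-34

The intervention breaks the incoming arrows to M: M = 2*F + 1 no longer applies, and M = -6.
G = 3*F + 3  [with F=-3]  = -6
H = 3*G + 2*M - 4  [with G=-6, M=-6]  = -34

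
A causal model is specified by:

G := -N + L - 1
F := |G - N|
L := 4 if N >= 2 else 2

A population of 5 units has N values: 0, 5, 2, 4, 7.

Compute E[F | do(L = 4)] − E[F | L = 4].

do(L=4) breaks L's dependence on N. With L=4 fixed, F across the units is 3, 7, 1, 5, 11, mean 5.4.
Observing L=4 restricts to units where L's equation naturally yields 4: N ∈ {5, 2, 4, 7}. In that subpopulation F = 7, 1, 5, 11, mean 6.
Difference = 5.4 − 6 = -0.6.

-0.6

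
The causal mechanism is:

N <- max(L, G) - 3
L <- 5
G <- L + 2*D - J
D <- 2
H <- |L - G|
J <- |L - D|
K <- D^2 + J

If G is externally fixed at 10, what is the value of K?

7

Intervening sets G = 10 and removes its equation (G <- L + 2*D - J).
No directed path runs from G to K, so K keeps its natural value.
J = |L - D|  [with L=5, D=2]  = 3
K = D^2 + J  [with D=2, J=3]  = 7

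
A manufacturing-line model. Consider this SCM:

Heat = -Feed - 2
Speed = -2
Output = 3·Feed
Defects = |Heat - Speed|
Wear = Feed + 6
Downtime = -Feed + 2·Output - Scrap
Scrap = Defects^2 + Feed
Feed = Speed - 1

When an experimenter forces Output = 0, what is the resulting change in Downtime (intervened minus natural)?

18

do(Output=0) replaces the equation Output = 3·Feed with the constant Output = 0.
Feed = Speed - 1  [with Speed=-2]  = -3
Heat = -Feed - 2  [with Feed=-3]  = 1
Defects = |Heat - Speed|  [with Heat=1, Speed=-2]  = 3
Scrap = Defects^2 + Feed  [with Defects=3, Feed=-3]  = 6
Downtime = -Feed + 2·Output - Scrap  [with Feed=-3, Output=0, Scrap=6]  = -3
Without intervention: Feed = Speed - 1  [with Speed=-2]  = -3; Heat = -Feed - 2  [with Feed=-3]  = 1; Defects = |Heat - Speed|  [with Heat=1, Speed=-2]  = 3; Scrap = Defects^2 + Feed  [with Defects=3, Feed=-3]  = 6; Output = 3·Feed  [with Feed=-3]  = -9; Downtime = -Feed + 2·Output - Scrap  [with Feed=-3, Output=-9, Scrap=6]  = -21.
Change = -3 − (-21) = 18.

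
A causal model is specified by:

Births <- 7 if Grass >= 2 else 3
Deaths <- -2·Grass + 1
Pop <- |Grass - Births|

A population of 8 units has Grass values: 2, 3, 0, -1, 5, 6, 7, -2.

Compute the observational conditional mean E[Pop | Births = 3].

4

Conditioning on Births=3 selects the 3 unit(s) with Grass ∈ {0, -1, -2}. Their Pop values: 3, 4, 5. Mean = 4.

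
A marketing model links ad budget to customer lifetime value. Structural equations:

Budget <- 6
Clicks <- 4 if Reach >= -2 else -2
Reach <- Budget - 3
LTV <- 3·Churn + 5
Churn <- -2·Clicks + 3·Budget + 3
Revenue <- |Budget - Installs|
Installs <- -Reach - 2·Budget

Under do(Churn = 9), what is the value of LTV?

Under do(Churn=9), the mechanism Churn <- -2·Clicks + 3·Budget + 3 is discarded; Churn is fixed at 9.
LTV = 3·Churn + 5  [with Churn=9]  = 32

32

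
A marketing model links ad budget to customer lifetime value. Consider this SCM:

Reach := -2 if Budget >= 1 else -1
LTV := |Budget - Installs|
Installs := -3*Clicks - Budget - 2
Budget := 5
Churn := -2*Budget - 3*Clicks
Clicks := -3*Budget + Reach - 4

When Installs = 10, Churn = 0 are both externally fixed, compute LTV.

The joint intervention fixes Installs = 10, Churn = 0, removing each variable's own equation.
LTV = |Budget - Installs|  [with Budget=5, Installs=10]  = 5

5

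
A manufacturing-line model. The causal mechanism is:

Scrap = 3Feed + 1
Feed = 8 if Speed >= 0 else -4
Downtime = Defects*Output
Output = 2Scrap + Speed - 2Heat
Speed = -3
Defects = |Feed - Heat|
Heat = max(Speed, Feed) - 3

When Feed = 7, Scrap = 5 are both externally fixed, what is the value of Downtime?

-3

The joint intervention fixes Feed = 7, Scrap = 5, removing each variable's own equation.
Heat = max(Speed, Feed) - 3  [with Speed=-3, Feed=7]  = 4
Defects = |Feed - Heat|  [with Feed=7, Heat=4]  = 3
Output = 2Scrap + Speed - 2Heat  [with Scrap=5, Speed=-3, Heat=4]  = -1
Downtime = Defects*Output  [with Defects=3, Output=-1]  = -3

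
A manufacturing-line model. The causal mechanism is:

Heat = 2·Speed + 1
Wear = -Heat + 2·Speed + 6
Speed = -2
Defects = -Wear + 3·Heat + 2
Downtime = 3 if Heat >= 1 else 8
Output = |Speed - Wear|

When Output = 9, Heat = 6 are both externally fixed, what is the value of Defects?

24

Setting Output = 9, Heat = 6 by intervention discards those variables' equations.
Wear = -Heat + 2·Speed + 6  [with Heat=6, Speed=-2]  = -4
Defects = -Wear + 3·Heat + 2  [with Wear=-4, Heat=6]  = 24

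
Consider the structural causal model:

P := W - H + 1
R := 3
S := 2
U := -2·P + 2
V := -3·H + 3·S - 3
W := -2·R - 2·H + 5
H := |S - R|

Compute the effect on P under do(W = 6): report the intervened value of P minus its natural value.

9

The intervention breaks the incoming arrows to W: W := -2·R - 2·H + 5 no longer applies, and W = 6.
H = |S - R|  [with S=2, R=3]  = 1
P = W - H + 1  [with W=6, H=1]  = 6
Without intervention: H = |S - R|  [with S=2, R=3]  = 1; W = -2·R - 2·H + 5  [with R=3, H=1]  = -3; P = W - H + 1  [with W=-3, H=1]  = -3.
Change = 6 − (-3) = 9.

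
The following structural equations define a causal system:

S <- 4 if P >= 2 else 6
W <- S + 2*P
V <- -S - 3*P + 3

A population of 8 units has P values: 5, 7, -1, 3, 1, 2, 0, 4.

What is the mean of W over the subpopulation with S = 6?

Observing S=6 restricts to units where S's equation naturally yields 6: P ∈ {-1, 1, 0}. In that subpopulation W = 4, 8, 6, mean 6.

6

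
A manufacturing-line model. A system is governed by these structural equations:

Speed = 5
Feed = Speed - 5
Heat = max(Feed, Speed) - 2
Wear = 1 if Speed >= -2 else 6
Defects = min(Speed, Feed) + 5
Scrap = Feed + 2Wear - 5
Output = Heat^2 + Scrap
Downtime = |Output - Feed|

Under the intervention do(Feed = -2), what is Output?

4

Under do(Feed=-2), the mechanism Feed = Speed - 5 is discarded; Feed is fixed at -2.
Heat = max(Feed, Speed) - 2  [with Feed=-2, Speed=5]  = 3
Wear = 1 if Speed >= -2 else 6  [with Speed=5]  = 1
Scrap = Feed + 2Wear - 5  [with Feed=-2, Wear=1]  = -5
Output = Heat^2 + Scrap  [with Heat=3, Scrap=-5]  = 4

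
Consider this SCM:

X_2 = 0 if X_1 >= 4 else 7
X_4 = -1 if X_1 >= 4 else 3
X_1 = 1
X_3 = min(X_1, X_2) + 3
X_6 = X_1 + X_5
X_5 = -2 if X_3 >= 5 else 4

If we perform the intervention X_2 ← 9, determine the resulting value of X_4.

3

Under do(X_2=9), the mechanism X_2 = 0 if X_1 >= 4 else 7 is discarded; X_2 is fixed at 9.
Since X_4 is not a descendant of the intervened variable, it is unaffected.
X_4 = -1 if X_1 >= 4 else 3  [with X_1=1]  = 3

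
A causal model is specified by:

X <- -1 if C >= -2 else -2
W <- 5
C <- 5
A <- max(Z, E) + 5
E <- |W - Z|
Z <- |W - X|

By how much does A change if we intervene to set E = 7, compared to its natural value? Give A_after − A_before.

The intervention breaks the incoming arrows to E: E <- |W - Z| no longer applies, and E = 7.
X = -1 if C >= -2 else -2  [with C=5]  = -1
Z = |W - X|  [with W=5, X=-1]  = 6
A = max(Z, E) + 5  [with Z=6, E=7]  = 12
Without intervention: X = -1 if C >= -2 else -2  [with C=5]  = -1; Z = |W - X|  [with W=5, X=-1]  = 6; E = |W - Z|  [with W=5, Z=6]  = 1; A = max(Z, E) + 5  [with Z=6, E=1]  = 11.
Change = 12 − 11 = 1.

1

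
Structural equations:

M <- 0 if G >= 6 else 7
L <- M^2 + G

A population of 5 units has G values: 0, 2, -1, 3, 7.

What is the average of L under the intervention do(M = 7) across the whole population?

The intervention sets M=7 in all 5 units regardless of G. Recomputing L per unit gives 49, 51, 48, 52, 56; average 51.2.

51.2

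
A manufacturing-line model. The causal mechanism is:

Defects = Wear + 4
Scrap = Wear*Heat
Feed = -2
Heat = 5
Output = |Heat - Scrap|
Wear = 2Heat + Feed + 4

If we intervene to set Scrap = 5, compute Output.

The intervention breaks the incoming arrows to Scrap: Scrap = Wear*Heat no longer applies, and Scrap = 5.
Output = |Heat - Scrap|  [with Heat=5, Scrap=5]  = 0

0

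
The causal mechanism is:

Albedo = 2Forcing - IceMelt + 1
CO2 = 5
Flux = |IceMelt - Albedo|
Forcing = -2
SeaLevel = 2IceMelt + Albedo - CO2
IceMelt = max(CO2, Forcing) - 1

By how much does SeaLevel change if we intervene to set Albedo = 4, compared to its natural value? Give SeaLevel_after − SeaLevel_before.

11

Intervening sets Albedo = 4 and removes its equation (Albedo = 2Forcing - IceMelt + 1).
IceMelt = max(CO2, Forcing) - 1  [with CO2=5, Forcing=-2]  = 4
SeaLevel = 2IceMelt + Albedo - CO2  [with IceMelt=4, Albedo=4, CO2=5]  = 7
Without intervention: IceMelt = max(CO2, Forcing) - 1  [with CO2=5, Forcing=-2]  = 4; Albedo = 2Forcing - IceMelt + 1  [with Forcing=-2, IceMelt=4]  = -7; SeaLevel = 2IceMelt + Albedo - CO2  [with IceMelt=4, Albedo=-7, CO2=5]  = -4.
Change = 7 − (-4) = 11.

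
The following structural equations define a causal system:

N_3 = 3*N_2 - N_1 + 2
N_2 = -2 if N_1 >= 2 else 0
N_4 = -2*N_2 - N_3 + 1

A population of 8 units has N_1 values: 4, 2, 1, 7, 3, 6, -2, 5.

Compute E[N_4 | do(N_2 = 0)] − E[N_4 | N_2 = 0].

3.75

Every unit gets N_2=0 under the intervention. N_4 values become 3, 1, 0, 6, 2, 5, -3, 4; E[N_4|do(N_2=0)] = 2.25.
Conditioning on N_2=0 selects the 2 unit(s) with N_1 ∈ {1, -2}. Their N_4 values: 0, -3. Mean = -1.5.
Difference = 2.25 − (-1.5) = 3.75.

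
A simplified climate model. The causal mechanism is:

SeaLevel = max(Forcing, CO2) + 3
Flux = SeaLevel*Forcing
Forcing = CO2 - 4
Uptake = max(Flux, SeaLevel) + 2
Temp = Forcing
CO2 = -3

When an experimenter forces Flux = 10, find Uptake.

The intervention breaks the incoming arrows to Flux: Flux = SeaLevel*Forcing no longer applies, and Flux = 10.
Forcing = CO2 - 4  [with CO2=-3]  = -7
SeaLevel = max(Forcing, CO2) + 3  [with Forcing=-7, CO2=-3]  = 0
Uptake = max(Flux, SeaLevel) + 2  [with Flux=10, SeaLevel=0]  = 12

12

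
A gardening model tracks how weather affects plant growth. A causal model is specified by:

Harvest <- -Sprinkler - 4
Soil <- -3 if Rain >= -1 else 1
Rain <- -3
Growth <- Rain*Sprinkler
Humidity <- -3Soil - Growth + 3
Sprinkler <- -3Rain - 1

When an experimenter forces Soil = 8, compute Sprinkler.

8

Under do(Soil=8), the mechanism Soil <- -3 if Rain >= -1 else 1 is discarded; Soil is fixed at 8.
Since Sprinkler is not a descendant of the intervened variable, it is unaffected.
Sprinkler = -3Rain - 1  [with Rain=-3]  = 8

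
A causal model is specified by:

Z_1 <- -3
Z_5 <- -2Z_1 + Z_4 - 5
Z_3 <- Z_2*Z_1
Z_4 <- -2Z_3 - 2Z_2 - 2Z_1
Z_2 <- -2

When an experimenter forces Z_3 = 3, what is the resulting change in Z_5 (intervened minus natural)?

6

do(Z_3=3) replaces the equation Z_3 <- Z_2*Z_1 with the constant Z_3 = 3.
Z_4 = -2Z_3 - 2Z_2 - 2Z_1  [with Z_3=3, Z_2=-2, Z_1=-3]  = 4
Z_5 = -2Z_1 + Z_4 - 5  [with Z_1=-3, Z_4=4]  = 5
Without intervention: Z_3 = Z_2*Z_1  [with Z_2=-2, Z_1=-3]  = 6; Z_4 = -2Z_3 - 2Z_2 - 2Z_1  [with Z_3=6, Z_2=-2, Z_1=-3]  = -2; Z_5 = -2Z_1 + Z_4 - 5  [with Z_1=-3, Z_4=-2]  = -1.
Change = 5 − (-1) = 6.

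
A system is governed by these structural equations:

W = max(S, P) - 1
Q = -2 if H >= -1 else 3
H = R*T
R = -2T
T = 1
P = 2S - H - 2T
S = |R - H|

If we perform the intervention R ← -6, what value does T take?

Under do(R=-6), the mechanism R = -2T is discarded; R is fixed at -6.
T is not downstream of the intervention, so its value is determined by the original equations.

1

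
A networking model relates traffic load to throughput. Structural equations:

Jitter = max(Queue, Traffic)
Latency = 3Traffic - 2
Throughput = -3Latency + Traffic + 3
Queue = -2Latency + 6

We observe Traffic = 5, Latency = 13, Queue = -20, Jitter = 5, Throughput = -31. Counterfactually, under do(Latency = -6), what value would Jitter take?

18

Under do(Latency=-6), the mechanism Latency = 3Traffic - 2 is discarded; Latency is fixed at -6.
Queue = -2Latency + 6  [with Latency=-6]  = 18
Jitter = max(Queue, Traffic)  [with Queue=18, Traffic=5]  = 18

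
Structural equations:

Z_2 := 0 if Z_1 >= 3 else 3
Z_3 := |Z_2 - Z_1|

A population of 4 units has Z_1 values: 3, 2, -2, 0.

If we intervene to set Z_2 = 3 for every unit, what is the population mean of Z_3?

Under do(Z_2=3), Z_2's equation is replaced by Z_2=3 for every unit. Per-unit Z_3: 0, 1, 5, 3. Mean = 2.25.

2.25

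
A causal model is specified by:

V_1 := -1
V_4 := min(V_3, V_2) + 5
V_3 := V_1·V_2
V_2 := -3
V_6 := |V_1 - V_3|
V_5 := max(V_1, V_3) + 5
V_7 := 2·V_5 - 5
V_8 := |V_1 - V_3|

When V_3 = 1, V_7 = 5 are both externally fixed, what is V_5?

6

Setting V_3 = 1, V_7 = 5 by intervention discards those variables' equations.
V_5 = max(V_1, V_3) + 5  [with V_1=-1, V_3=1]  = 6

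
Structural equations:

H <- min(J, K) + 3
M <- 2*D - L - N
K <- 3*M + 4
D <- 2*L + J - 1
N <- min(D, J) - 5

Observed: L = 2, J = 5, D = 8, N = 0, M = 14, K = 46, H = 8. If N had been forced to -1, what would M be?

15

Intervening sets N = -1 and removes its equation (N <- min(D, J) - 5).
D = 2*L + J - 1  [with L=2, J=5]  = 8
M = 2*D - L - N  [with D=8, L=2, N=-1]  = 15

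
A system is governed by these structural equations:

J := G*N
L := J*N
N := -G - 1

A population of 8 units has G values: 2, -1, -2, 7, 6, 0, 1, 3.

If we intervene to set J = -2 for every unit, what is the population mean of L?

Under do(J=-2), J's equation is replaced by J=-2 for every unit. Per-unit L: 6, 0, -2, 16, 14, 2, 4, 8. Mean = 6.

6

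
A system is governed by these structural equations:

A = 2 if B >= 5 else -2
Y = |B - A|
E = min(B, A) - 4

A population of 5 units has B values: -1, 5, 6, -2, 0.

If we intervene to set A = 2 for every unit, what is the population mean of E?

-3.8

Under do(A=2), A's equation is replaced by A=2 for every unit. Per-unit E: -5, -2, -2, -6, -4. Mean = -3.8.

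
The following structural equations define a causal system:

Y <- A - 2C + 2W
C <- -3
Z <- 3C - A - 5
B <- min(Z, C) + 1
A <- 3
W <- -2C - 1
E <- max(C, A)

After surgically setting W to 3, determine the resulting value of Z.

-17

The intervention breaks the incoming arrows to W: W <- -2C - 1 no longer applies, and W = 3.
Since Z is not a descendant of the intervened variable, it is unaffected.
Z = 3C - A - 5  [with C=-3, A=3]  = -17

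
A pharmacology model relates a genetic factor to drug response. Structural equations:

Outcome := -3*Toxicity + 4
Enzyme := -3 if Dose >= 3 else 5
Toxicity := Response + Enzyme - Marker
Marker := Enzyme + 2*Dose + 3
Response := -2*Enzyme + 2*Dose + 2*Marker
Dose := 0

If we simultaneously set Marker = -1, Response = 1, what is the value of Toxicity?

Setting Marker = -1, Response = 1 by intervention discards those variables' equations.
Enzyme = -3 if Dose >= 3 else 5  [with Dose=0]  = 5
Toxicity = Response + Enzyme - Marker  [with Response=1, Enzyme=5, Marker=-1]  = 7

7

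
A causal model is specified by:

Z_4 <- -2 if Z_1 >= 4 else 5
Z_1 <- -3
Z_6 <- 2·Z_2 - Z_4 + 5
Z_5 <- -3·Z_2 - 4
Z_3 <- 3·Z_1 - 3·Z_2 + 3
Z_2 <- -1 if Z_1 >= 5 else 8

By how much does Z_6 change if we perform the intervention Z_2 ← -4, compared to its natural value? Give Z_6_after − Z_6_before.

-24

Under do(Z_2=-4), the mechanism Z_2 <- -1 if Z_1 >= 5 else 8 is discarded; Z_2 is fixed at -4.
Z_4 = -2 if Z_1 >= 4 else 5  [with Z_1=-3]  = 5
Z_6 = 2·Z_2 - Z_4 + 5  [with Z_2=-4, Z_4=5]  = -8
Without intervention: Z_2 = -1 if Z_1 >= 5 else 8  [with Z_1=-3]  = 8; Z_4 = -2 if Z_1 >= 4 else 5  [with Z_1=-3]  = 5; Z_6 = 2·Z_2 - Z_4 + 5  [with Z_2=8, Z_4=5]  = 16.
Change = -8 − 16 = -24.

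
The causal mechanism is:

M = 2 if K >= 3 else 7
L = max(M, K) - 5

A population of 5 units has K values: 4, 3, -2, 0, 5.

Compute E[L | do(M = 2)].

Under do(M=2), M's equation is replaced by M=2 for every unit. Per-unit L: -1, -2, -3, -3, 0. Mean = -1.8.

-1.8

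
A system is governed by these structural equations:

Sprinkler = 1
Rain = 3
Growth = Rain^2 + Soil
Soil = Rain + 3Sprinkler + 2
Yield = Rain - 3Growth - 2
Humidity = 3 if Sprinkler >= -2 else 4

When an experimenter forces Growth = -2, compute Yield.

Under do(Growth=-2), the mechanism Growth = Rain^2 + Soil is discarded; Growth is fixed at -2.
Yield = Rain - 3Growth - 2  [with Rain=3, Growth=-2]  = 7

7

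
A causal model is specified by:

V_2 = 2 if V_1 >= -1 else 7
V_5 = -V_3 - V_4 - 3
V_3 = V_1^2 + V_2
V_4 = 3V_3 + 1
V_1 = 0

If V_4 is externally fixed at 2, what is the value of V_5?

Intervening sets V_4 = 2 and removes its equation (V_4 = 3V_3 + 1).
V_2 = 2 if V_1 >= -1 else 7  [with V_1=0]  = 2
V_3 = V_1^2 + V_2  [with V_1=0, V_2=2]  = 2
V_5 = -V_3 - V_4 - 3  [with V_3=2, V_4=2]  = -7

-7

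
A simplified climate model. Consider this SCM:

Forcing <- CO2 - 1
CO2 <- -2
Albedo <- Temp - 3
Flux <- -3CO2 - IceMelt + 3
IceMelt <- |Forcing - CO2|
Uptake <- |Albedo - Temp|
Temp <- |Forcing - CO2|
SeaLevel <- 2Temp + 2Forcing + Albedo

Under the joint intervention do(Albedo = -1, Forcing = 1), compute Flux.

Setting Albedo = -1, Forcing = 1 by intervention discards those variables' equations.
IceMelt = |Forcing - CO2|  [with Forcing=1, CO2=-2]  = 3
Flux = -3CO2 - IceMelt + 3  [with CO2=-2, IceMelt=3]  = 6

6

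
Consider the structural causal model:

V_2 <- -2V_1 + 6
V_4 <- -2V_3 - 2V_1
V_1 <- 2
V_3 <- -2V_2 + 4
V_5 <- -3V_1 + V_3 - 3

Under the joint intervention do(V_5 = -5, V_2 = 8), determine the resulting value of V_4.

20

Setting V_5 = -5, V_2 = 8 by intervention discards those variables' equations.
V_3 = -2V_2 + 4  [with V_2=8]  = -12
V_4 = -2V_3 - 2V_1  [with V_3=-12, V_1=2]  = 20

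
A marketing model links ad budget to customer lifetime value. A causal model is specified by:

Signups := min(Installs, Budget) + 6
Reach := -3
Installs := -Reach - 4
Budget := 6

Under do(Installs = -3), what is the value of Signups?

The intervention breaks the incoming arrows to Installs: Installs := -Reach - 4 no longer applies, and Installs = -3.
Signups = min(Installs, Budget) + 6  [with Installs=-3, Budget=6]  = 3

3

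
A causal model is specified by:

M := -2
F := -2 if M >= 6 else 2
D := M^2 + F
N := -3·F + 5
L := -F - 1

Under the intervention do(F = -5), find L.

4

do(F=-5) replaces the equation F := -2 if M >= 6 else 2 with the constant F = -5.
L = -F - 1  [with F=-5]  = 4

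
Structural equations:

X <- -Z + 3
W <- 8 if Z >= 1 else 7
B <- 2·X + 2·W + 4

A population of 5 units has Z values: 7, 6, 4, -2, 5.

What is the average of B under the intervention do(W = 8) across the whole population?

18

do(W=8) breaks W's dependence on Z. With W=8 fixed, B across the units is 12, 14, 18, 30, 16, mean 18.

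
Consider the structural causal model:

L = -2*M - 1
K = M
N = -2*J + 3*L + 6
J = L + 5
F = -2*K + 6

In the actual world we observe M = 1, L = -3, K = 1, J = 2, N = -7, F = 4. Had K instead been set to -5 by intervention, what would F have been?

The intervention breaks the incoming arrows to K: K = M no longer applies, and K = -5.
F = -2*K + 6  [with K=-5]  = 16

16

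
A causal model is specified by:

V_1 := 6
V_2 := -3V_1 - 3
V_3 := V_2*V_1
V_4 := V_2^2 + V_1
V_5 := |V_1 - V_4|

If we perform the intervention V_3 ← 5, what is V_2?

-21

Under do(V_3=5), the mechanism V_3 := V_2*V_1 is discarded; V_3 is fixed at 5.
Since V_2 is not a descendant of the intervened variable, it is unaffected.
V_2 = -3V_1 - 3  [with V_1=6]  = -21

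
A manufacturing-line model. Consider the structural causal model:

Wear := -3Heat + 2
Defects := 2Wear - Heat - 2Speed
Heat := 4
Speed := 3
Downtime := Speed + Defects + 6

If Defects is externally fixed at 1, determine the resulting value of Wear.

-10

Under do(Defects=1), the mechanism Defects := 2Wear - Heat - 2Speed is discarded; Defects is fixed at 1.
Since Wear is not a descendant of the intervened variable, it is unaffected.
Wear = -3Heat + 2  [with Heat=4]  = -10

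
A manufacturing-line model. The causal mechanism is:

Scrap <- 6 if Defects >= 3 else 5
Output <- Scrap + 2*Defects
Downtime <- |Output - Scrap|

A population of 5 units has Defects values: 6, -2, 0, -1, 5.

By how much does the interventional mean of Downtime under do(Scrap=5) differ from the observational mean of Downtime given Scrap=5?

3.6

do(Scrap=5) breaks Scrap's dependence on Defects. With Scrap=5 fixed, Downtime across the units is 12, 4, 0, 2, 10, mean 5.6.
Conditioning on Scrap=5 selects the 3 unit(s) with Defects ∈ {-2, 0, -1}. Their Downtime values: 4, 0, 2. Mean = 2.
Difference = 5.6 − 2 = 3.6.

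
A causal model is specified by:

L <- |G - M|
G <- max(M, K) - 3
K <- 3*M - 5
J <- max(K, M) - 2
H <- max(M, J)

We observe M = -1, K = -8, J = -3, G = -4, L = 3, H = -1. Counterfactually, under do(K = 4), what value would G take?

Under do(K=4), the mechanism K <- 3*M - 5 is discarded; K is fixed at 4.
G = max(M, K) - 3  [with M=-1, K=4]  = 1

1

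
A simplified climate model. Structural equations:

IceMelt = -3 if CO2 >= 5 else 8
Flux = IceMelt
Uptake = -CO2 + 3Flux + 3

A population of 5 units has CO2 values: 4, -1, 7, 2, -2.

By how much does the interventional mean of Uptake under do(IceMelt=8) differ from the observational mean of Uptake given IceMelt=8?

Under do(IceMelt=8), IceMelt's equation is replaced by IceMelt=8 for every unit. Per-unit Uptake: 23, 28, 20, 25, 29. Mean = 25.
E[Uptake|IceMelt=8] averages over only the 4 units with IceMelt=8 (CO2 = 4, -1, 2, -2): Uptake = 23, 28, 25, 29, mean 26.25.
Difference = 25 − 26.25 = -1.25.

-1.25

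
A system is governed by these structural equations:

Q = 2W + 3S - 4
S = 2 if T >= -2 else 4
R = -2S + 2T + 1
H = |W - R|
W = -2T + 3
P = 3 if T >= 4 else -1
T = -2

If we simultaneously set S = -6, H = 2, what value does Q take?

-8

Under do(S = -6, H = 2), each intervened variable's structural equation is replaced by its fixed value.
W = -2T + 3  [with T=-2]  = 7
Q = 2W + 3S - 4  [with W=7, S=-6]  = -8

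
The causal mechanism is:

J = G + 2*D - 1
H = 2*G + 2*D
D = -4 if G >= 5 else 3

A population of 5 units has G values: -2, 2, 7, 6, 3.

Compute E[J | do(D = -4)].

The intervention sets D=-4 in all 5 units regardless of G. Recomputing J per unit gives -11, -7, -2, -3, -6; average -5.8.

-5.8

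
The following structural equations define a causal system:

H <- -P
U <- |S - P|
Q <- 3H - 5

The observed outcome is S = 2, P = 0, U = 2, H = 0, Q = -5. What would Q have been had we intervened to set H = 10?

25

Intervening sets H = 10 and removes its equation (H <- -P).
Q = 3H - 5  [with H=10]  = 25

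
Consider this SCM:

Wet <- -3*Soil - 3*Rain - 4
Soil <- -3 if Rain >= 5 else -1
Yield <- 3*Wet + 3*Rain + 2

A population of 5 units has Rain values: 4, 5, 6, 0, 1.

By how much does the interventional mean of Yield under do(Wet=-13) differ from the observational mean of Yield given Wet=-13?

-5.4

The intervention sets Wet=-13 in all 5 units regardless of Rain. Recomputing Yield per unit gives -25, -22, -19, -37, -34; average -27.4.
Observing Wet=-13 restricts to units where Wet's equation naturally yields -13: Rain ∈ {4, 6}. In that subpopulation Yield = -25, -19, mean -22.
Difference = -27.4 − (-22) = -5.4.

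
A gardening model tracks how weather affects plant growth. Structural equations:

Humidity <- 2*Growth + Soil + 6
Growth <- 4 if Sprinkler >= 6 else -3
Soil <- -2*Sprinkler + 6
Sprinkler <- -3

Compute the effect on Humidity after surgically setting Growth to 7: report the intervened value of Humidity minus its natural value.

The intervention breaks the incoming arrows to Growth: Growth <- 4 if Sprinkler >= 6 else -3 no longer applies, and Growth = 7.
Soil = -2*Sprinkler + 6  [with Sprinkler=-3]  = 12
Humidity = 2*Growth + Soil + 6  [with Growth=7, Soil=12]  = 32
Without intervention: Soil = -2*Sprinkler + 6  [with Sprinkler=-3]  = 12; Growth = 4 if Sprinkler >= 6 else -3  [with Sprinkler=-3]  = -3; Humidity = 2*Growth + Soil + 6  [with Growth=-3, Soil=12]  = 12.
Change = 32 − 12 = 20.

20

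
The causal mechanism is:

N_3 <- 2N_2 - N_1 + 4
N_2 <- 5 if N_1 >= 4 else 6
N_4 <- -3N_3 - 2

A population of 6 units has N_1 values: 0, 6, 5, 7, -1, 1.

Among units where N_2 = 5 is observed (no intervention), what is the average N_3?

E[N_3|N_2=5] averages over only the 3 units with N_2=5 (N_1 = 6, 5, 7): N_3 = 8, 9, 7, mean 8.

8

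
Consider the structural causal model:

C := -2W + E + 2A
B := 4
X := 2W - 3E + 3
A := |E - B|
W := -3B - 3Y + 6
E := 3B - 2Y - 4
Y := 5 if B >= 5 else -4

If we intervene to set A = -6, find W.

Intervening sets A = -6 and removes its equation (A := |E - B|).
No directed path runs from A to W, so W keeps its natural value.
Y = 5 if B >= 5 else -4  [with B=4]  = -4
W = -3B - 3Y + 6  [with B=4, Y=-4]  = 6

6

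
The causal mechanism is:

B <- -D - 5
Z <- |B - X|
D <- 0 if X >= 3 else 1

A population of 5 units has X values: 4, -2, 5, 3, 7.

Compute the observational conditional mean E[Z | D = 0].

9.75

Observing D=0 restricts to units where D's equation naturally yields 0: X ∈ {4, 5, 3, 7}. In that subpopulation Z = 9, 10, 8, 12, mean 9.75.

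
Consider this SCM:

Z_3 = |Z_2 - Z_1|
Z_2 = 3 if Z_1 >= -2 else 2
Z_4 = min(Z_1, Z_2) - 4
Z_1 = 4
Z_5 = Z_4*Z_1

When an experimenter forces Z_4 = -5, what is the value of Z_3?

1

Under do(Z_4=-5), the mechanism Z_4 = min(Z_1, Z_2) - 4 is discarded; Z_4 is fixed at -5.
Since Z_3 is not a descendant of the intervened variable, it is unaffected.
Z_2 = 3 if Z_1 >= -2 else 2  [with Z_1=4]  = 3
Z_3 = |Z_2 - Z_1|  [with Z_2=3, Z_1=4]  = 1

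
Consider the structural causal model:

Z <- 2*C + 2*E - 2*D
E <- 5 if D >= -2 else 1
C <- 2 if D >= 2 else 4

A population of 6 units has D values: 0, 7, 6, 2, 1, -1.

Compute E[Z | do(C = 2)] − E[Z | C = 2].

Every unit gets C=2 under the intervention. Z values become 14, 0, 2, 10, 12, 16; E[Z|do(C=2)] = 9.
Observing C=2 restricts to units where C's equation naturally yields 2: D ∈ {7, 6, 2}. In that subpopulation Z = 0, 2, 10, mean 4.
Difference = 9 − 4 = 5.

5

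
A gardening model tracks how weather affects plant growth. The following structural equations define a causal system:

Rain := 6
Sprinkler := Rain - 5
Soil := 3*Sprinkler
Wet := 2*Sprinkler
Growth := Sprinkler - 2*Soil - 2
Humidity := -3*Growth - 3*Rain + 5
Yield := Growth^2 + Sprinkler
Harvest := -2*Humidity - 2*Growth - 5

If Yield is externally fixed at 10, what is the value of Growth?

-7

The intervention breaks the incoming arrows to Yield: Yield := Growth^2 + Sprinkler no longer applies, and Yield = 10.
Growth is not downstream of the intervention, so its value is determined by the original equations.
Sprinkler = Rain - 5  [with Rain=6]  = 1
Soil = 3*Sprinkler  [with Sprinkler=1]  = 3
Growth = Sprinkler - 2*Soil - 2  [with Sprinkler=1, Soil=3]  = -7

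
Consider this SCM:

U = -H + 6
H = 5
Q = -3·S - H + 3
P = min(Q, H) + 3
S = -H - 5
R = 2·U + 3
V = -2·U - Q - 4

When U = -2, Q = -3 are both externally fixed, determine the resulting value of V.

Setting U = -2, Q = -3 by intervention discards those variables' equations.
V = -2·U - Q - 4  [with U=-2, Q=-3]  = 3

3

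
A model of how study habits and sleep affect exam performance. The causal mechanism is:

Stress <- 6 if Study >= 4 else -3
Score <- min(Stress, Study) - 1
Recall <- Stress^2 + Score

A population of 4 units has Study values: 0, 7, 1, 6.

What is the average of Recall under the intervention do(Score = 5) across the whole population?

do(Score=5) breaks Score's dependence on Study. With Score=5 fixed, Recall across the units is 14, 41, 14, 41, mean 27.5.

27.5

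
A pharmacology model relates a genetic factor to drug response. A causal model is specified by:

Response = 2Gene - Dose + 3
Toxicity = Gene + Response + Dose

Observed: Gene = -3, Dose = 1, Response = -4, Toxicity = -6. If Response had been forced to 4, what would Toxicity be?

2

The intervention breaks the incoming arrows to Response: Response = 2Gene - Dose + 3 no longer applies, and Response = 4.
Toxicity = Gene + Response + Dose  [with Gene=-3, Response=4, Dose=1]  = 2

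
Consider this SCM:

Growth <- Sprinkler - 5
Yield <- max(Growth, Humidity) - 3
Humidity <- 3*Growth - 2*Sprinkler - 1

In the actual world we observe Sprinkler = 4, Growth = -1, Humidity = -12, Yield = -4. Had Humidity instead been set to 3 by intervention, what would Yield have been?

0

The intervention breaks the incoming arrows to Humidity: Humidity <- 3*Growth - 2*Sprinkler - 1 no longer applies, and Humidity = 3.
Growth = Sprinkler - 5  [with Sprinkler=4]  = -1
Yield = max(Growth, Humidity) - 3  [with Growth=-1, Humidity=3]  = 0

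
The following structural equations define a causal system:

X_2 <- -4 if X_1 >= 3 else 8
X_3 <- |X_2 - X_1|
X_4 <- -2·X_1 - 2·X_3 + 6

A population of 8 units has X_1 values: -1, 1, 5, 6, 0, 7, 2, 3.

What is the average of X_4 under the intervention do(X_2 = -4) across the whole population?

do(X_2=-4) breaks X_2's dependence on X_1. With X_2=-4 fixed, X_4 across the units is 2, -6, -22, -26, -2, -30, -10, -14, mean -13.5.

-13.5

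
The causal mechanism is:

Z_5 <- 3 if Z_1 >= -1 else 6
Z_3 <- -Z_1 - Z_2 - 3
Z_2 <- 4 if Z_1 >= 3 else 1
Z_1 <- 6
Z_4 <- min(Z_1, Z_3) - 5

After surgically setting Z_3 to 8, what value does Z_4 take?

1

The intervention breaks the incoming arrows to Z_3: Z_3 <- -Z_1 - Z_2 - 3 no longer applies, and Z_3 = 8.
Z_4 = min(Z_1, Z_3) - 5  [with Z_1=6, Z_3=8]  = 1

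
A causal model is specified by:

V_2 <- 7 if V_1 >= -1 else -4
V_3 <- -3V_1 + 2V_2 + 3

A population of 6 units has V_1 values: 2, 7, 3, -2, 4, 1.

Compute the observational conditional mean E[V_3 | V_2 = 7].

6.8

E[V_3|V_2=7] averages over only the 5 units with V_2=7 (V_1 = 2, 7, 3, 4, 1): V_3 = 11, -4, 8, 5, 14, mean 6.8.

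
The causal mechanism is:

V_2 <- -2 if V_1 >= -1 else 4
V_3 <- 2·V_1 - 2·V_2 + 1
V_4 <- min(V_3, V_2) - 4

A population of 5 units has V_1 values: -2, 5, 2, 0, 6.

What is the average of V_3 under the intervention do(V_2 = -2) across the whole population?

Every unit gets V_2=-2 under the intervention. V_3 values become 1, 15, 9, 5, 17; E[V_3|do(V_2=-2)] = 9.4.

9.4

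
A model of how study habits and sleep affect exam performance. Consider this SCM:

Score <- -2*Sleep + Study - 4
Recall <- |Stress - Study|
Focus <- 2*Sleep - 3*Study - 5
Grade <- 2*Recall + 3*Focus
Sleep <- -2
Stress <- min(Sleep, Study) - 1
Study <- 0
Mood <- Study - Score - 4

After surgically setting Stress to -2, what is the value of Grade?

The intervention breaks the incoming arrows to Stress: Stress <- min(Sleep, Study) - 1 no longer applies, and Stress = -2.
Focus = 2*Sleep - 3*Study - 5  [with Sleep=-2, Study=0]  = -9
Recall = |Stress - Study|  [with Stress=-2, Study=0]  = 2
Grade = 2*Recall + 3*Focus  [with Recall=2, Focus=-9]  = -23

-23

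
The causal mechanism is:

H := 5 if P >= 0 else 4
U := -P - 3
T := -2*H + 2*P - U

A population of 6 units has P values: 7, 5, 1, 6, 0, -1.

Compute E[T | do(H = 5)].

2

Under do(H=5), H's equation is replaced by H=5 for every unit. Per-unit T: 14, 8, -4, 11, -7, -10. Mean = 2.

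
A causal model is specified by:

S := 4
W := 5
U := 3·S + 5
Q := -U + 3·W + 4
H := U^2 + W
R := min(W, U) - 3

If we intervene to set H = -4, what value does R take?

Under do(H=-4), the mechanism H := U^2 + W is discarded; H is fixed at -4.
Since R is not a descendant of the intervened variable, it is unaffected.
U = 3·S + 5  [with S=4]  = 17
R = min(W, U) - 3  [with W=5, U=17]  = 2

2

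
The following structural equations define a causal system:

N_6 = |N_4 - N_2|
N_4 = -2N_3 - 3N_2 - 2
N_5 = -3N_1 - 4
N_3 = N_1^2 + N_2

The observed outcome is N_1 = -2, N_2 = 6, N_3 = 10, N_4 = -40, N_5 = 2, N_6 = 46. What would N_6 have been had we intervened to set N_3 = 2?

30

The intervention breaks the incoming arrows to N_3: N_3 = N_1^2 + N_2 no longer applies, and N_3 = 2.
N_4 = -2N_3 - 3N_2 - 2  [with N_3=2, N_2=6]  = -24
N_6 = |N_4 - N_2|  [with N_4=-24, N_2=6]  = 30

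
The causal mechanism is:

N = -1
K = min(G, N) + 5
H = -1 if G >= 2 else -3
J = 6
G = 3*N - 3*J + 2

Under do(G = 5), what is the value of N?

Under do(G=5), the mechanism G = 3*N - 3*J + 2 is discarded; G is fixed at 5.
N is not downstream of the intervention, so its value is determined by the original equations.

-1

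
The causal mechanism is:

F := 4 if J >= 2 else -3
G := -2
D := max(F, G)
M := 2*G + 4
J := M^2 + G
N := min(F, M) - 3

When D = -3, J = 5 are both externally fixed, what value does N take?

-3

The joint intervention fixes D = -3, J = 5, removing each variable's own equation.
M = 2*G + 4  [with G=-2]  = 0
F = 4 if J >= 2 else -3  [with J=5]  = 4
N = min(F, M) - 3  [with F=4, M=0]  = -3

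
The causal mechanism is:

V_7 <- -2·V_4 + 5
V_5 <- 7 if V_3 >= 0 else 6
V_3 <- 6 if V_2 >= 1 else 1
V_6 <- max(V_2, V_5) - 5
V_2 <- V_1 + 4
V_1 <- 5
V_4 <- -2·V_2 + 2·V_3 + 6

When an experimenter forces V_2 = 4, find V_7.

Under do(V_2=4), the mechanism V_2 <- V_1 + 4 is discarded; V_2 is fixed at 4.
V_3 = 6 if V_2 >= 1 else 1  [with V_2=4]  = 6
V_4 = -2·V_2 + 2·V_3 + 6  [with V_2=4, V_3=6]  = 10
V_7 = -2·V_4 + 5  [with V_4=10]  = -15

-15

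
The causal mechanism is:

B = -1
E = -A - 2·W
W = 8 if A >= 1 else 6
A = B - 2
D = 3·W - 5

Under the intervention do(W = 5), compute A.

Under do(W=5), the mechanism W = 8 if A >= 1 else 6 is discarded; W is fixed at 5.
Since A is not a descendant of the intervened variable, it is unaffected.
A = B - 2  [with B=-1]  = -3

-3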